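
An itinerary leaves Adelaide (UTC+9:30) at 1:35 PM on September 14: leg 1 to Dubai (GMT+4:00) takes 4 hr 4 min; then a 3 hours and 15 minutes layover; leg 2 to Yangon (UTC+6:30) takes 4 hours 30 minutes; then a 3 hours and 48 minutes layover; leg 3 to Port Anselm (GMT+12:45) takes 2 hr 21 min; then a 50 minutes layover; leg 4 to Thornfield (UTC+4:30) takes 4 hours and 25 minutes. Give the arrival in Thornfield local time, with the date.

Convert departure to UTC: 1:35 PM − 9:30 = 4:05 AM UTC on Sep 14.
Add 4 hours and 4 minutes leg 1 → 8:09 AM UTC.
Add 3 hours 15 minutes layover in Dubai → 11:24 AM UTC.
Add 4 hours 30 minutes leg 2 → 3:54 PM UTC.
Add 3 hours 48 minutes layover in Yangon → 7:42 PM UTC.
Add 2 hours 21 minutes leg 3 → 10:03 PM UTC.
Add 50 minutes layover in Port Anselm → 10:53 PM UTC.
Add 4 hours and 25 minutes leg 4 → 3:18 AM UTC (Sep 15).
Thornfield is UTC+4:30, so local arrival = 3:18 AM + 4:30 = 7:48 AM on Sep 15.

7:48 AM on September 15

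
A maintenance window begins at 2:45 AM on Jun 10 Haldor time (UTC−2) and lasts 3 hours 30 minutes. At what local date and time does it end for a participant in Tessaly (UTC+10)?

Convert start to UTC: 2:45 AM + 2:00 = 4:45 AM UTC on Jun 10.
Add 3 hours and 30 minutes duration → 8:15 AM UTC.
Tessaly is UTC+10:00, so local end time = 8:15 AM + 10:00 = 6:15 PM on Jun 10.

6:15 PM on June 10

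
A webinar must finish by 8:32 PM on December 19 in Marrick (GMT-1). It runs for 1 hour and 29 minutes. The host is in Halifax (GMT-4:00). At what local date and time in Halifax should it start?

Target end time in UTC: 8:32 PM + 1:00 = 9:32 PM on Dec 19.
Subtract 1 hour 29 minutes → start 8:03 PM UTC on Dec 19.
Halifax is UTC−4:00: 8:03 PM − 4:00 = 4:03 PM on Dec 19.

4:03 PM on Dec 19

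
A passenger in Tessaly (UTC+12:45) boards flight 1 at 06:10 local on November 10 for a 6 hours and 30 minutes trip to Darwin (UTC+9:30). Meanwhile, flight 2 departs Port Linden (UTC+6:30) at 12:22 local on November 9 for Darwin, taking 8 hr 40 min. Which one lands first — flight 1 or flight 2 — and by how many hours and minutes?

Flight 1 in UTC: 06:10 − 12:45 = 17:25 on Nov 9.
+6 hours 30 minutes → arrive 23:55 UTC on Nov 9.
Flight 2 in UTC: 12:22 − 6:30 = 05:52 on Nov 9.
+8 hours and 40 minutes → arrive 14:32 UTC on Nov 9.
Flight 2 lands earlier by 9 hours 23 minutes.

the second, by 9 hours 23 minutes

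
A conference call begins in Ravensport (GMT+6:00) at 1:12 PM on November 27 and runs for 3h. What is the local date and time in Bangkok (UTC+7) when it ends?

5:12 PM on Nov 27

Convert start to UTC: 1:12 PM − 6:00 = 7:12 AM UTC on Nov 27.
Add 3 hours duration → 10:12 AM UTC.
Bangkok is UTC+7:00, so local end time = 10:12 AM + 7:00 = 5:12 PM on Nov 27.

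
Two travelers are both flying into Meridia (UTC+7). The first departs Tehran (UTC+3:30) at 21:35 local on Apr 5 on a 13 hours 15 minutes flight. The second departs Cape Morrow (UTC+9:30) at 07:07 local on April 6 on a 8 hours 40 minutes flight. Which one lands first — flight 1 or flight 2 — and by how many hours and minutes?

the second, by 1 hour 3 minutes

Flight 1 in UTC: 21:35 − 3:30 = 18:05 on Apr 5.
+13 hours 15 minutes → arrive 07:20 UTC on Apr 6.
Flight 2 in UTC: 07:07 − 9:30 = 21:37 on Apr 5.
+8 hours and 40 minutes → arrive 06:17 UTC on Apr 6.
Flight 2 lands earlier by 1 hour 3 minutes.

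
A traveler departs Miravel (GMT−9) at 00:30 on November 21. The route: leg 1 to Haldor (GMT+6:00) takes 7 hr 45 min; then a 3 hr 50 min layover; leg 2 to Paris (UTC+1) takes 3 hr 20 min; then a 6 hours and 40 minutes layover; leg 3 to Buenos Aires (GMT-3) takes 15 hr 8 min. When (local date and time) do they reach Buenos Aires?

Convert departure to UTC: 00:30 + 9:00 = 09:30 UTC on Nov 21.
Add 7 hours 45 minutes leg 1 → 17:15 UTC.
Add 3 hours and 50 minutes layover in Haldor → 21:05 UTC.
Add 3 hours 20 minutes leg 2 → 00:25 UTC (Nov 22).
Add 6 hours 40 minutes layover in Paris → 07:05 UTC.
Add 15 hours and 8 minutes leg 3 → 22:13 UTC.
Buenos Aires is UTC−3:00, so local arrival = 22:13 − 3:00 = 19:13 on Nov 22.

19:13 on November 22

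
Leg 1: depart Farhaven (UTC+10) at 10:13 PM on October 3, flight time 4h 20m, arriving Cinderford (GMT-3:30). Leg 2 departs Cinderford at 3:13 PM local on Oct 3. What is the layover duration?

Convert departure to UTC: 10:13 PM − 10:00 = 12:13 PM UTC on Oct 3.
Add 4 hours and 20 minutes flight time → 4:33 PM UTC.
Cinderford is UTC−3:30, so local arrival = 4:33 PM − 3:30 = 1:03 PM on Oct 3.
Layover = 3:13 PM − 1:03 PM = 2 hours 10 minutes.

2 hours 10 minutes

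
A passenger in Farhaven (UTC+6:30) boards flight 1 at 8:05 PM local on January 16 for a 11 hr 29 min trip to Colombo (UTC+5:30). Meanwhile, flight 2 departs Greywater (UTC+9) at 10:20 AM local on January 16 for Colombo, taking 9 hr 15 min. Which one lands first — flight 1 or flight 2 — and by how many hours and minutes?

the second, by 14 hours 29 minutes

Flight 1 in UTC: 8:05 PM − 6:30 = 1:35 PM on Jan 16.
+11 hours and 29 minutes → arrive 1:04 AM UTC on Jan 17.
Flight 2 in UTC: 10:20 AM − 9:00 = 1:20 AM on Jan 16.
+9 hours and 15 minutes → arrive 10:35 AM UTC on Jan 16.
Flight 2 lands earlier by 14 hours 29 minutes.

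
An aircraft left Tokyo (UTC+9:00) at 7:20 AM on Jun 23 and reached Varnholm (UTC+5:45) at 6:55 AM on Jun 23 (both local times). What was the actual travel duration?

Varnholm is 3:15 behind Tokyo.
Clock-face elapsed time (ignoring zones) is −25 minutes.
Actual elapsed = −25 minutes + 3:15 = 2 hours 50 minutes.

2 hours 50 minutes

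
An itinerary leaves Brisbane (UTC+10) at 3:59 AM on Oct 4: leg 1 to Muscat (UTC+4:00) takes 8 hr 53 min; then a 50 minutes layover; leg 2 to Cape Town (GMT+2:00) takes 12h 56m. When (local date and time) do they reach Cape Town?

Convert departure to UTC: 3:59 AM − 10:00 = 5:59 PM UTC on Oct 3.
Add 8 hours 53 minutes leg 1 → 2:52 AM UTC (Oct 4).
Add 50 minutes layover in Muscat → 3:42 AM UTC.
Add 12 hours 56 minutes leg 2 → 4:38 PM UTC.
Cape Town is UTC+2:00, so local arrival = 4:38 PM + 2:00 = 6:38 PM on Oct 4.

6:38 PM on Oct 4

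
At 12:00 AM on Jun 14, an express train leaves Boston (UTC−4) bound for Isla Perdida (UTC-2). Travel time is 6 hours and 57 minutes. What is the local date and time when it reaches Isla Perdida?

Isla Perdida is 2:00 ahead of Boston.
After 6 hours and 57 minutes it is 6:57 AM in Boston.
Shift by the zone difference: 6:57 AM + 2:00 = 8:57 AM on Jun 14 in Isla Perdida.

8:57 AM on Jun 14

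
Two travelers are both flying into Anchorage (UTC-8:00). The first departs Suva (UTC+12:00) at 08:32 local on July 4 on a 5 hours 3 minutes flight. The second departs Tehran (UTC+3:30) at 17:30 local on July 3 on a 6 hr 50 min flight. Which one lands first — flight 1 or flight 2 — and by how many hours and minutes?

the second, by 4 hours 45 minutes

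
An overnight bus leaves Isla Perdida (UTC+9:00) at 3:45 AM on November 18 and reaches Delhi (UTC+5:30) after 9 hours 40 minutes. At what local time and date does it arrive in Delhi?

9:55 AM on November 18

Convert departure to UTC: 3:45 AM − 9:00 = 6:45 PM UTC on Nov 17.
Add 9 hours and 40 minutes travel time → 4:25 AM UTC (Nov 18).
Delhi is UTC+5:30, so local arrival = 4:25 AM + 5:30 = 9:55 AM on Nov 18.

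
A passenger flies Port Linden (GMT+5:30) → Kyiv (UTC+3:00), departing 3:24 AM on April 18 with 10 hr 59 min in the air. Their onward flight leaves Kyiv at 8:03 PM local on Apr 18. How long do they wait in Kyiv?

8 hours 10 minutes

Convert departure to UTC: 3:24 AM − 5:30 = 9:54 PM UTC on Apr 17.
Add 10 hours 59 minutes flight time → 8:53 AM UTC (Apr 18).
Kyiv is UTC+3:00, so local arrival = 8:53 AM + 3:00 = 11:53 AM on Apr 18.
Layover = 8:03 PM − 11:53 AM = 8 hours 10 minutes.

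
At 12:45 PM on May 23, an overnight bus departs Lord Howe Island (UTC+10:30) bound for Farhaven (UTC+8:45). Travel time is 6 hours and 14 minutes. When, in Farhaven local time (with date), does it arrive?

5:14 PM on May 23

Convert departure to UTC: 12:45 PM − 10:30 = 2:15 AM UTC on May 23.
Add 6 hours and 14 minutes travel time → 8:29 AM UTC.
Farhaven is UTC+8:45, so local arrival = 8:29 AM + 8:45 = 5:14 PM on May 23.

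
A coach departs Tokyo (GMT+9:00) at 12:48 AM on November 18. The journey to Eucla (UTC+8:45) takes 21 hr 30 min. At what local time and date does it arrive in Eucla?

Eucla is 0:15 behind Tokyo.
After 21 hours 30 minutes it is 10:18 PM in Tokyo.
Shift by the zone difference: 10:18 PM − 0:15 = 10:03 PM on Nov 18 in Eucla.

10:03 PM on November 18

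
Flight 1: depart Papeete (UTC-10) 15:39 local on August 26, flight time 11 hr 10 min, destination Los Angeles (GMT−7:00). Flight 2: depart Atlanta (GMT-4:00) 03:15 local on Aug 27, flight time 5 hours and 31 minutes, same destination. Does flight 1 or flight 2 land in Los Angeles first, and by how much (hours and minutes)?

the second, by 3 minutes

Flight 1 in UTC: 15:39 + 10:00 = 01:39 on Aug 27.
+11 hours and 10 minutes → arrive 12:49 UTC on Aug 27.
Flight 2 in UTC: 03:15 + 4:00 = 07:15 on Aug 27.
+5 hours and 31 minutes → arrive 12:46 UTC on Aug 27.
Flight 2 lands earlier by 3 minutes.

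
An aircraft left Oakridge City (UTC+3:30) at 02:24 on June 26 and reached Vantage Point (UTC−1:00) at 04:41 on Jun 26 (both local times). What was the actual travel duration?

6 hours 47 minutes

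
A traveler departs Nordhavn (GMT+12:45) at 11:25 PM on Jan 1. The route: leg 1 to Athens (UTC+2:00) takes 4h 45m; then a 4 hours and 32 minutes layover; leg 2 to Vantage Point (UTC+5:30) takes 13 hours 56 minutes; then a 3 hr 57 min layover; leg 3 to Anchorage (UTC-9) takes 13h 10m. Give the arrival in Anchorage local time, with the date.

6:00 PM on Jan 2

Convert departure to UTC: 11:25 PM − 12:45 = 10:40 AM UTC on Jan 1.
Add 4 hours and 45 minutes leg 1 → 3:25 PM UTC.
Add 4 hours and 32 minutes layover in Athens → 7:57 PM UTC.
Add 13 hours and 56 minutes leg 2 → 9:53 AM UTC (Jan 2).
Add 3 hours 57 minutes layover in Vantage Point → 1:50 PM UTC.
Add 13 hours 10 minutes leg 3 → 3:00 AM UTC (Jan 3).
Anchorage is UTC−9:00, so local arrival = 3:00 AM − 9:00 = 6:00 PM on Jan 2.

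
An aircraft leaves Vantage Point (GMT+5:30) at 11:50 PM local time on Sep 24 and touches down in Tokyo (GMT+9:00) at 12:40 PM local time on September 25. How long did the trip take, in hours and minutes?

9 hours 20 minutes

Departure in UTC: 11:50 PM − 5:30 = 6:20 PM on Sep 24.
Arrival in UTC: 12:40 PM − 9:00 = 3:40 AM on Sep 25.
Elapsed = 3:40 AM − 6:20 PM (+1 day) = 9 hours 20 minutes.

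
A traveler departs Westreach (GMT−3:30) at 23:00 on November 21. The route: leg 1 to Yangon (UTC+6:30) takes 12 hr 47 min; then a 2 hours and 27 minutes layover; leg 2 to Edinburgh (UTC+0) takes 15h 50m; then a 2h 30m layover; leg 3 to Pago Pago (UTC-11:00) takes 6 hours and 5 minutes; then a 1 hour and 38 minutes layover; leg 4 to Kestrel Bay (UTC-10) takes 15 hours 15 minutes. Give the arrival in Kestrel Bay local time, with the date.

01:02 on November 24

Convert departure to UTC: 23:00 + 3:30 = 02:30 UTC on Nov 22.
Add 12 hours and 47 minutes leg 1 → 15:17 UTC.
Add 2 hours and 27 minutes layover in Yangon → 17:44 UTC.
Add 15 hours 50 minutes leg 2 → 09:34 UTC (Nov 23).
Add 2 hours and 30 minutes layover in Edinburgh → 12:04 UTC.
Add 6 hours 5 minutes leg 3 → 18:09 UTC.
Add 1 hour and 38 minutes layover in Pago Pago → 19:47 UTC.
Add 15 hours and 15 minutes leg 4 → 11:02 UTC (Nov 24).
Kestrel Bay is UTC−10:00, so local arrival = 11:02 − 10:00 = 01:02 on Nov 24.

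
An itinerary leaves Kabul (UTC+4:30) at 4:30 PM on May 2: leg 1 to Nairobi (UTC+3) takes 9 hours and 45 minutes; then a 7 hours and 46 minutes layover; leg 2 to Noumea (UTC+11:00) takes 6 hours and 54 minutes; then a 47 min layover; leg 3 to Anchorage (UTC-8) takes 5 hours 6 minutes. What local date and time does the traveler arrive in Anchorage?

10:18 AM on May 3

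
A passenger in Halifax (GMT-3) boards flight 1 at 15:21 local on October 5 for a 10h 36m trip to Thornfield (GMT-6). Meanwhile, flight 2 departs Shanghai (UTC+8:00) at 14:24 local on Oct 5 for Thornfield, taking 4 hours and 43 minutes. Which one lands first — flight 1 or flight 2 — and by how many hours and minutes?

Flight 1 in UTC: 15:21 + 3:00 = 18:21 on Oct 5.
+10 hours and 36 minutes → arrive 04:57 UTC on Oct 6.
Flight 2 in UTC: 14:24 − 8:00 = 06:24 on Oct 5.
+4 hours and 43 minutes → arrive 11:07 UTC on Oct 5.
Flight 2 lands earlier by 17 hours 50 minutes.

the second, by 17 hours 50 minutes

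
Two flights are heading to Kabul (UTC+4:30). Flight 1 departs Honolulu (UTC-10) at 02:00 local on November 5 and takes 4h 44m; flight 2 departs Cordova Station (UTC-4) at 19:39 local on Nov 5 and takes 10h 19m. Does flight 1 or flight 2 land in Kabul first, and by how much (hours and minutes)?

Flight 1 in UTC: 02:00 + 10:00 = 12:00 on Nov 5.
+4 hours 44 minutes → arrive 16:44 UTC on Nov 5.
Flight 2 in UTC: 19:39 + 4:00 = 23:39 on Nov 5.
+10 hours 19 minutes → arrive 09:58 UTC on Nov 6.
Flight 1 lands earlier by 17 hours 14 minutes.

the first, by 17 hours 14 minutes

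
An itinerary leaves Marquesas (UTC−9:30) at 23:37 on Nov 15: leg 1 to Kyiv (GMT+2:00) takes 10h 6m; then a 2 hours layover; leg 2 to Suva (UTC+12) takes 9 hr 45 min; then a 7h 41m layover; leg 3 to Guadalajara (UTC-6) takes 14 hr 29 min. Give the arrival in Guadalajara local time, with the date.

23:08 on Nov 17

Convert departure to UTC: 23:37 + 9:30 = 09:07 UTC on Nov 16.
Add 10 hours and 6 minutes leg 1 → 19:13 UTC.
Add 2 hours layover in Kyiv → 21:13 UTC.
Add 9 hours and 45 minutes leg 2 → 06:58 UTC (Nov 17).
Add 7 hours 41 minutes layover in Suva → 14:39 UTC.
Add 14 hours and 29 minutes leg 3 → 05:08 UTC (Nov 18).
Guadalajara is UTC−6:00, so local arrival = 05:08 − 6:00 = 23:08 on Nov 17.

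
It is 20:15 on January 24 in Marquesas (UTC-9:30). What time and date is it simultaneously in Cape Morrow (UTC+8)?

13:45 on January 25

In UTC: 20:15 + 9:30 = 05:45 on Jan 25.
Cape Morrow is UTC+8:00: 05:45 + 8:00 = 13:45 on Jan 25.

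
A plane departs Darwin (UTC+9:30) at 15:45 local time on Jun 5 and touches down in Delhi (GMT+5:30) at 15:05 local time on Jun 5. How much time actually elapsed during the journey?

Departure in UTC: 15:45 − 9:30 = 06:15 on Jun 5.
Arrival in UTC: 15:05 − 5:30 = 09:35 on Jun 5.
Elapsed = 09:35 − 06:15 = 3 hours 20 minutes.

3 hours 20 minutes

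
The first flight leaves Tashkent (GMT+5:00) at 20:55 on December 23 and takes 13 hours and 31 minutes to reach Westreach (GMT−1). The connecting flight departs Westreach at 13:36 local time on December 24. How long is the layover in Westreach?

Convert departure to UTC: 20:55 − 5:00 = 15:55 UTC on Dec 23.
Add 13 hours and 31 minutes flight time → 05:26 UTC (Dec 24).
Westreach is UTC−1:00, so local arrival = 05:26 − 1:00 = 04:26 on Dec 24.
Layover = 13:36 − 04:26 = 9 hours 10 minutes.

9 hours 10 minutes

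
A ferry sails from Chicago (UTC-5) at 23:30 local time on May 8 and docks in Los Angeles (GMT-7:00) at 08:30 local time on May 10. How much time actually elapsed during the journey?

35 hours

Departure in UTC: 23:30 + 5:00 = 04:30 on May 9.
Arrival in UTC: 08:30 + 7:00 = 15:30 on May 10.
Elapsed = 15:30 − 04:30 (+1 day) = 35 hours.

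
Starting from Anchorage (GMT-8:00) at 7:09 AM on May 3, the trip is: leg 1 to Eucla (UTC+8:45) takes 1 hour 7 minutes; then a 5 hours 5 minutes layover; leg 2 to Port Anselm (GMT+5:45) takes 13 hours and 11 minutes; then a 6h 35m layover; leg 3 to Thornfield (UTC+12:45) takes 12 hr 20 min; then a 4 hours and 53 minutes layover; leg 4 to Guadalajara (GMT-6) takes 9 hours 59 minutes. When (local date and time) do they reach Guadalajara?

2:19 PM on May 5

Convert departure to UTC: 7:09 AM + 8:00 = 3:09 PM UTC on May 3.
Add 1 hour 7 minutes leg 1 → 4:16 PM UTC.
Add 5 hours and 5 minutes layover in Eucla → 9:21 PM UTC.
Add 13 hours and 11 minutes leg 2 → 10:32 AM UTC (May 4).
Add 6 hours and 35 minutes layover in Port Anselm → 5:07 PM UTC.
Add 12 hours and 20 minutes leg 3 → 5:27 AM UTC (May 5).
Add 4 hours 53 minutes layover in Thornfield → 10:20 AM UTC.
Add 9 hours 59 minutes leg 4 → 8:19 PM UTC.
Guadalajara is UTC−6:00, so local arrival = 8:19 PM − 6:00 = 2:19 PM on May 5.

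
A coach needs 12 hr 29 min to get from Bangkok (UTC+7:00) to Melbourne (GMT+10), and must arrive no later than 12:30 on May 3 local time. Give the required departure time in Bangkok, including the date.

Target arrival in UTC: 12:30 − 10:00 = 02:30 on May 3.
Subtract 12 hours and 29 minutes → departure 14:01 UTC on May 2.
Bangkok is UTC+7:00: 14:01 + 7:00 = 21:01 on May 2.

21:01 on May 2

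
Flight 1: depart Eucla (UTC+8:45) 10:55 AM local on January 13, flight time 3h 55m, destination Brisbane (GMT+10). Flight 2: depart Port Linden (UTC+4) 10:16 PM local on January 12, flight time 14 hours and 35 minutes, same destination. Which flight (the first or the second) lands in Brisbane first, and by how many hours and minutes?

Flight 1 in UTC: 10:55 AM − 8:45 = 2:10 AM on Jan 13.
+3 hours and 55 minutes → arrive 6:05 AM UTC on Jan 13.
Flight 2 in UTC: 10:16 PM − 4:00 = 6:16 PM on Jan 12.
+14 hours and 35 minutes → arrive 8:51 AM UTC on Jan 13.
Flight 1 lands earlier by 2 hours 46 minutes.

the first, by 2 hours 46 minutes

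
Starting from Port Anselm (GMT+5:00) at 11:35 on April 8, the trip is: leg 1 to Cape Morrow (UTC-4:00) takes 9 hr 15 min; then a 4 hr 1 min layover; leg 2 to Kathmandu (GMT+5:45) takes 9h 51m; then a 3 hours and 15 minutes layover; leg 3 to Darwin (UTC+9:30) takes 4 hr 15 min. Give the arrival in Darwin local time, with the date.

22:42 on April 9

Convert departure to UTC: 11:35 − 5:00 = 06:35 UTC on Apr 8.
Add 9 hours and 15 minutes leg 1 → 15:50 UTC.
Add 4 hours 1 minute layover in Cape Morrow → 19:51 UTC.
Add 9 hours 51 minutes leg 2 → 05:42 UTC (Apr 9).
Add 3 hours and 15 minutes layover in Kathmandu → 08:57 UTC.
Add 4 hours 15 minutes leg 3 → 13:12 UTC.
Darwin is UTC+9:30, so local arrival = 13:12 + 9:30 = 22:42 on Apr 9.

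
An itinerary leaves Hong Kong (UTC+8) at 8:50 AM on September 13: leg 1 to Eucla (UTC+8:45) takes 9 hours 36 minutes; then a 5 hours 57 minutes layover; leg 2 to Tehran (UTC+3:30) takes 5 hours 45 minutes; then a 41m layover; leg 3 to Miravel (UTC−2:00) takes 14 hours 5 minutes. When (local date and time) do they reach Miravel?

Convert departure to UTC: 8:50 AM − 8:00 = 12:50 AM UTC on Sep 13.
Add 9 hours 36 minutes leg 1 → 10:26 AM UTC.
Add 5 hours and 57 minutes layover in Eucla → 4:23 PM UTC.
Add 5 hours 45 minutes leg 2 → 10:08 PM UTC.
Add 41 minutes layover in Tehran → 10:49 PM UTC.
Add 14 hours 5 minutes leg 3 → 12:54 PM UTC (Sep 14).
Miravel is UTC−2:00, so local arrival = 12:54 PM − 2:00 = 10:54 AM on Sep 14.

10:54 AM on Sep 14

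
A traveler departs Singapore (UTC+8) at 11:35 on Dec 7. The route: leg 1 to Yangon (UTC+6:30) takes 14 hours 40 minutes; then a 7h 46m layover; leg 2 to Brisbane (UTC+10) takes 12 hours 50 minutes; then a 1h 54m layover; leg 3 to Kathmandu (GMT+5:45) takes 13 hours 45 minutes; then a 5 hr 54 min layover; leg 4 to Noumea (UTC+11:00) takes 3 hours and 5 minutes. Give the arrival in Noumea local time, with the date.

02:29 on December 10

Convert departure to UTC: 11:35 − 8:00 = 03:35 UTC on Dec 7.
Add 14 hours and 40 minutes leg 1 → 18:15 UTC.
Add 7 hours and 46 minutes layover in Yangon → 02:01 UTC (Dec 8).
Add 12 hours 50 minutes leg 2 → 14:51 UTC.
Add 1 hour 54 minutes layover in Brisbane → 16:45 UTC.
Add 13 hours and 45 minutes leg 3 → 06:30 UTC (Dec 9).
Add 5 hours 54 minutes layover in Kathmandu → 12:24 UTC.
Add 3 hours and 5 minutes leg 4 → 15:29 UTC.
Noumea is UTC+11:00, so local arrival = 15:29 + 11:00 = 02:29 on Dec 10.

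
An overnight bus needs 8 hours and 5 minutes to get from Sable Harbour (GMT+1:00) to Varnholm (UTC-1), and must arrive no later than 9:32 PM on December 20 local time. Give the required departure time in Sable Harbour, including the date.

3:27 PM on Dec 20

Target arrival in UTC: 9:32 PM + 1:00 = 10:32 PM on Dec 20.
Subtract 8 hours and 5 minutes → departure 2:27 PM UTC on Dec 20.
Sable Harbour is UTC+1:00: 2:27 PM + 1:00 = 3:27 PM on Dec 20.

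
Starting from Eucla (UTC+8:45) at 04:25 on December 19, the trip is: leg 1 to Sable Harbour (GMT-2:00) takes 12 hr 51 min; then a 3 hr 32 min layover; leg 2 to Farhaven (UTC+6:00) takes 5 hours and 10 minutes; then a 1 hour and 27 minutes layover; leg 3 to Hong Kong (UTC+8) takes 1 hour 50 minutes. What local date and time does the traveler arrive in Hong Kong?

Convert departure to UTC: 04:25 − 8:45 = 19:40 UTC on Dec 18.
Add 12 hours and 51 minutes leg 1 → 08:31 UTC (Dec 19).
Add 3 hours and 32 minutes layover in Sable Harbour → 12:03 UTC.
Add 5 hours 10 minutes leg 2 → 17:13 UTC.
Add 1 hour and 27 minutes layover in Farhaven → 18:40 UTC.
Add 1 hour 50 minutes leg 3 → 20:30 UTC.
Hong Kong is UTC+8:00, so local arrival = 20:30 + 8:00 = 04:30 on Dec 20.

04:30 on Dec 20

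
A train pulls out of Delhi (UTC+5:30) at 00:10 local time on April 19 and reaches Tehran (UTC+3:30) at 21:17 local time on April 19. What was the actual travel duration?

23 hours 7 minutes

Departure in UTC: 00:10 − 5:30 = 18:40 on Apr 18.
Arrival in UTC: 21:17 − 3:30 = 17:47 on Apr 19.
Elapsed = 17:47 − 18:40 (+1 day) = 23 hours 7 minutes.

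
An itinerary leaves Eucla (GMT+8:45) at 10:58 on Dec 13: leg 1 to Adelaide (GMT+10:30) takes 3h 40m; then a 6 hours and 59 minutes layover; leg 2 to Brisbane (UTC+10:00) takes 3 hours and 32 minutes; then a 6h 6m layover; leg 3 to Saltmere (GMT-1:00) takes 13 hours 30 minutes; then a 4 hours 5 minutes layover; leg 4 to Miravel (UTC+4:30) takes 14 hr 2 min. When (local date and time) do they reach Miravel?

10:37 on Dec 15

Convert departure to UTC: 10:58 − 8:45 = 02:13 UTC on Dec 13.
Add 3 hours and 40 minutes leg 1 → 05:53 UTC.
Add 6 hours 59 minutes layover in Adelaide → 12:52 UTC.
Add 3 hours and 32 minutes leg 2 → 16:24 UTC.
Add 6 hours and 6 minutes layover in Brisbane → 22:30 UTC.
Add 13 hours 30 minutes leg 3 → 12:00 UTC (Dec 14).
Add 4 hours 5 minutes layover in Saltmere → 16:05 UTC.
Add 14 hours and 2 minutes leg 4 → 06:07 UTC (Dec 15).
Miravel is UTC+4:30, so local arrival = 06:07 + 4:30 = 10:37 on Dec 15.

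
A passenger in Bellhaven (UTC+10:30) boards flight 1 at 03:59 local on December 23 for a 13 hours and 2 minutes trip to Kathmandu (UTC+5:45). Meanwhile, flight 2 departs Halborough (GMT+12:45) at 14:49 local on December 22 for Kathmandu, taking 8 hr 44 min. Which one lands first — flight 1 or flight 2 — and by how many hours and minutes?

Flight 1 in UTC: 03:59 − 10:30 = 17:29 on Dec 22.
+13 hours 2 minutes → arrive 06:31 UTC on Dec 23.
Flight 2 in UTC: 14:49 − 12:45 = 02:04 on Dec 22.
+8 hours 44 minutes → arrive 10:48 UTC on Dec 22.
Flight 2 lands earlier by 19 hours 43 minutes.

the second, by 19 hours 43 minutes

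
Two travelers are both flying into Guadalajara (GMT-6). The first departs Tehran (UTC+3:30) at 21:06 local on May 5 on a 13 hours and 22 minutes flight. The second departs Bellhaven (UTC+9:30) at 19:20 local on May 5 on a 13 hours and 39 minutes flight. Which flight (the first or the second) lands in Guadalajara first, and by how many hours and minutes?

Flight 1 in UTC: 21:06 − 3:30 = 17:36 on May 5.
+13 hours and 22 minutes → arrive 06:58 UTC on May 6.
Flight 2 in UTC: 19:20 − 9:30 = 09:50 on May 5.
+13 hours and 39 minutes → arrive 23:29 UTC on May 5.
Flight 2 lands earlier by 7 hours 29 minutes.

the second, by 7 hours 29 minutes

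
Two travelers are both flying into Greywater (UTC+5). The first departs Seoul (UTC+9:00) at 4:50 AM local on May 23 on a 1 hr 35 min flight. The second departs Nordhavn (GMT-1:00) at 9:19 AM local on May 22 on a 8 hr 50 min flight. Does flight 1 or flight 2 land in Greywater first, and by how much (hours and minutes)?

the second, by 2 hours 16 minutes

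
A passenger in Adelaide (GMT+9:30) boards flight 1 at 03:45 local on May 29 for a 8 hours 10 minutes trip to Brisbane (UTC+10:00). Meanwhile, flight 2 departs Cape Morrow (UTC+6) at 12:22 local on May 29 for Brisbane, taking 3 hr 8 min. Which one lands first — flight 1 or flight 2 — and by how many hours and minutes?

Flight 1 in UTC: 03:45 − 9:30 = 18:15 on May 28.
+8 hours and 10 minutes → arrive 02:25 UTC on May 29.
Flight 2 in UTC: 12:22 − 6:00 = 06:22 on May 29.
+3 hours 8 minutes → arrive 09:30 UTC on May 29.
Flight 1 lands earlier by 7 hours 5 minutes.

the first, by 7 hours 5 minutes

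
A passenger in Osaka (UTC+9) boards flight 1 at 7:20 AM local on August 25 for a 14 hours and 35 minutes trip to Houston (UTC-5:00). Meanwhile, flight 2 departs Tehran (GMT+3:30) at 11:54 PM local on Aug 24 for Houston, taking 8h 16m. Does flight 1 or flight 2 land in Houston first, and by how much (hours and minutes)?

the second, by 8 hours 15 minutes

Flight 1 in UTC: 7:20 AM − 9:00 = 10:20 PM on Aug 24.
+14 hours and 35 minutes → arrive 12:55 PM UTC on Aug 25.
Flight 2 in UTC: 11:54 PM − 3:30 = 8:24 PM on Aug 24.
+8 hours and 16 minutes → arrive 4:40 AM UTC on Aug 25.
Flight 2 lands earlier by 8 hours 15 minutes.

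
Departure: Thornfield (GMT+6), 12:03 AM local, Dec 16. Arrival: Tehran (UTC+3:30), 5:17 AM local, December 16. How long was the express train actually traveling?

Tehran is 2:30 behind Thornfield.
Clock-face elapsed time (ignoring zones) is 5 hours 14 minutes.
Actual elapsed = 5 hours 14 minutes + 2:30 = 7 hours 44 minutes.

7 hours 44 minutes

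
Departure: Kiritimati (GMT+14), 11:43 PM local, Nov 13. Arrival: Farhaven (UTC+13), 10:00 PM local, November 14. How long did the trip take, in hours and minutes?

23 hours 17 minutes

Departure in UTC: 11:43 PM − 14:00 = 9:43 AM on Nov 13.
Arrival in UTC: 10:00 PM − 13:00 = 9:00 AM on Nov 14.
Elapsed = 9:00 AM − 9:43 AM (+1 day) = 23 hours 17 minutes.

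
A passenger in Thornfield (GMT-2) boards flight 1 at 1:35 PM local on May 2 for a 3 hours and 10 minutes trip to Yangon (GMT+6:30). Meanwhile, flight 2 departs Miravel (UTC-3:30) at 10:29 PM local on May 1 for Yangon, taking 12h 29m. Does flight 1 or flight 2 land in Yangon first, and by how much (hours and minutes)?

the second, by 4 hours 17 minutes

Flight 1 in UTC: 1:35 PM + 2:00 = 3:35 PM on May 2.
+3 hours 10 minutes → arrive 6:45 PM UTC on May 2.
Flight 2 in UTC: 10:29 PM + 3:30 = 1:59 AM on May 2.
+12 hours 29 minutes → arrive 2:28 PM UTC on May 2.
Flight 2 lands earlier by 4 hours 17 minutes.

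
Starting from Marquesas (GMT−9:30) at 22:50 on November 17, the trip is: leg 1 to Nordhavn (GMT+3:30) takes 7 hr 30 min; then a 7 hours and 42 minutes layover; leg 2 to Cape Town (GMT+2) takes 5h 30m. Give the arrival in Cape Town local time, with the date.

Convert departure to UTC: 22:50 + 9:30 = 08:20 UTC on Nov 18.
Add 7 hours and 30 minutes leg 1 → 15:50 UTC.
Add 7 hours and 42 minutes layover in Nordhavn → 23:32 UTC.
Add 5 hours 30 minutes leg 2 → 05:02 UTC (Nov 19).
Cape Town is UTC+2:00, so local arrival = 05:02 + 2:00 = 07:02 on Nov 19.

07:02 on November 19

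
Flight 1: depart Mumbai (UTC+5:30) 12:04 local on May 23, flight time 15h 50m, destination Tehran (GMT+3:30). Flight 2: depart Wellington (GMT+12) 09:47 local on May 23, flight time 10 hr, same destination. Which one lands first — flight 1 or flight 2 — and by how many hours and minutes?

Flight 1 in UTC: 12:04 − 5:30 = 06:34 on May 23.
+15 hours and 50 minutes → arrive 22:24 UTC on May 23.
Flight 2 in UTC: 09:47 − 12:00 = 21:47 on May 22.
+10 hours → arrive 07:47 UTC on May 23.
Flight 2 lands earlier by 14 hours 37 minutes.

the second, by 14 hours 37 minutes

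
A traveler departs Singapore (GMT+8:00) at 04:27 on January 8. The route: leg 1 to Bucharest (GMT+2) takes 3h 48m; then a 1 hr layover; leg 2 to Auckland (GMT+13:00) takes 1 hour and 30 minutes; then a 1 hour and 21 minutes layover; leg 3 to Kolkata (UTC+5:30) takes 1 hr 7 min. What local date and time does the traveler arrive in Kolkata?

10:43 on January 8

Convert departure to UTC: 04:27 − 8:00 = 20:27 UTC on Jan 7.
Add 3 hours and 48 minutes leg 1 → 00:15 UTC (Jan 8).
Add 1 hour layover in Bucharest → 01:15 UTC.
Add 1 hour 30 minutes leg 2 → 02:45 UTC.
Add 1 hour 21 minutes layover in Auckland → 04:06 UTC.
Add 1 hour 7 minutes leg 3 → 05:13 UTC.
Kolkata is UTC+5:30, so local arrival = 05:13 + 5:30 = 10:43 on Jan 8.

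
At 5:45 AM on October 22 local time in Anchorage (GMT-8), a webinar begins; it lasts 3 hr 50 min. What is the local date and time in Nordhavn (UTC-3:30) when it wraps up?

2:05 PM on October 22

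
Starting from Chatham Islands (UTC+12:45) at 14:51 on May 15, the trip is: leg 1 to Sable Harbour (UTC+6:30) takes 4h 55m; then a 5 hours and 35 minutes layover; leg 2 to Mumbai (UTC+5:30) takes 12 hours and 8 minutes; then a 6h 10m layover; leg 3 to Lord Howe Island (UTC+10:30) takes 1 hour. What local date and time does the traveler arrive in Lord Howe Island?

18:24 on May 16

Convert departure to UTC: 14:51 − 12:45 = 02:06 UTC on May 15.
Add 4 hours 55 minutes leg 1 → 07:01 UTC.
Add 5 hours 35 minutes layover in Sable Harbour → 12:36 UTC.
Add 12 hours and 8 minutes leg 2 → 00:44 UTC (May 16).
Add 6 hours 10 minutes layover in Mumbai → 06:54 UTC.
Add 1 hour leg 3 → 07:54 UTC.
Lord Howe Island is UTC+10:30, so local arrival = 07:54 + 10:30 = 18:24 on May 16.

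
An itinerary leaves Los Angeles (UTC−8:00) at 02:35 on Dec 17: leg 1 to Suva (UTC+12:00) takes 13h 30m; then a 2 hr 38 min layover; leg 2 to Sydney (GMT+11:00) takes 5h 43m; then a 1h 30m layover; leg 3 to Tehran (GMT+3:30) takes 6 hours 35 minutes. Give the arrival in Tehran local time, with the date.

20:01 on December 18

Convert departure to UTC: 02:35 + 8:00 = 10:35 UTC on Dec 17.
Add 13 hours 30 minutes leg 1 → 00:05 UTC (Dec 18).
Add 2 hours and 38 minutes layover in Suva → 02:43 UTC.
Add 5 hours 43 minutes leg 2 → 08:26 UTC.
Add 1 hour 30 minutes layover in Sydney → 09:56 UTC.
Add 6 hours and 35 minutes leg 3 → 16:31 UTC.
Tehran is UTC+3:30, so local arrival = 16:31 + 3:30 = 20:01 on Dec 18.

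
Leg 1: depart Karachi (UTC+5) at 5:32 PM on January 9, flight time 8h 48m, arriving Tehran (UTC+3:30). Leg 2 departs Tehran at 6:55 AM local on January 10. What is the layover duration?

Convert departure to UTC: 5:32 PM − 5:00 = 12:32 PM UTC on Jan 9.
Add 8 hours 48 minutes flight time → 9:20 PM UTC.
Tehran is UTC+3:30, so local arrival = 9:20 PM + 3:30 = 12:50 AM on Jan 10.
Layover = 6:55 AM − 12:50 AM = 6 hours 5 minutes.

6 hours 5 minutes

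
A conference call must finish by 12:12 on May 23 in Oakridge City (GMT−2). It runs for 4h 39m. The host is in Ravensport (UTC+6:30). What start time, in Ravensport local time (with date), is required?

16:03 on May 23

Target end time in UTC: 12:12 + 2:00 = 14:12 on May 23.
Subtract 4 hours and 39 minutes → start 09:33 UTC on May 23.
Ravensport is UTC+6:30: 09:33 + 6:30 = 16:03 on May 23.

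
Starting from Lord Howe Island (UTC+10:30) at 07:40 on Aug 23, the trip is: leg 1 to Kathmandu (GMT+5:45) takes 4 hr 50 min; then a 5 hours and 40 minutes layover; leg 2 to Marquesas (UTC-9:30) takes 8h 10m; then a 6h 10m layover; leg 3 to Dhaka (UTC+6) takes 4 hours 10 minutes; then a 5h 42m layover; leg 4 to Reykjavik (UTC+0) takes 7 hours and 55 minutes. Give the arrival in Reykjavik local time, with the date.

15:47 on Aug 24

Convert departure to UTC: 07:40 − 10:30 = 21:10 UTC on Aug 22.
Add 4 hours and 50 minutes leg 1 → 02:00 UTC (Aug 23).
Add 5 hours 40 minutes layover in Kathmandu → 07:40 UTC.
Add 8 hours and 10 minutes leg 2 → 15:50 UTC.
Add 6 hours 10 minutes layover in Marquesas → 22:00 UTC.
Add 4 hours 10 minutes leg 3 → 02:10 UTC (Aug 24).
Add 5 hours and 42 minutes layover in Dhaka → 07:52 UTC.
Add 7 hours and 55 minutes leg 4 → 15:47 UTC.
Reykjavik is UTC+0, so local arrival is the same: 15:47 on Aug 24.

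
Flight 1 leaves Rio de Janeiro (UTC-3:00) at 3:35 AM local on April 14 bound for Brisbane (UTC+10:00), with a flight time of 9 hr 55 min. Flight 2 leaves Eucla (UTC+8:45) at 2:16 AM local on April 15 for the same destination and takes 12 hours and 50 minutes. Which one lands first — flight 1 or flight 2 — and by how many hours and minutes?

the first, by 13 hours 51 minutes

Flight 1 in UTC: 3:35 AM + 3:00 = 6:35 AM on Apr 14.
+9 hours and 55 minutes → arrive 4:30 PM UTC on Apr 14.
Flight 2 in UTC: 2:16 AM − 8:45 = 5:31 PM on Apr 14.
+12 hours 50 minutes → arrive 6:21 AM UTC on Apr 15.
Flight 1 lands earlier by 13 hours 51 minutes.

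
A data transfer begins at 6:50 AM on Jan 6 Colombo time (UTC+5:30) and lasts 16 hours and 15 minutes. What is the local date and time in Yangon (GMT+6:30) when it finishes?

12:05 AM on January 7

Convert start to UTC: 6:50 AM − 5:30 = 1:20 AM UTC on Jan 6.
Add 16 hours and 15 minutes duration → 5:35 PM UTC.
Yangon is UTC+6:30, so local end time = 5:35 PM + 6:30 = 12:05 AM on Jan 7.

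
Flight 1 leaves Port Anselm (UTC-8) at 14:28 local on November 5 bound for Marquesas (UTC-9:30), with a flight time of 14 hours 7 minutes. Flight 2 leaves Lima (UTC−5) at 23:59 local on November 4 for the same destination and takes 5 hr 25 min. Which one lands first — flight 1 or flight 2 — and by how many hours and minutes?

the second, by 26 hours 11 minutes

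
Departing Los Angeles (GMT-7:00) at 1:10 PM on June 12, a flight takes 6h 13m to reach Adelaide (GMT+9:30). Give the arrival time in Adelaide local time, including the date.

11:53 AM on Jun 13

Convert departure to UTC: 1:10 PM + 7:00 = 8:10 PM UTC on Jun 12.
Add 6 hours 13 minutes travel time → 2:23 AM UTC (Jun 13).
Adelaide is UTC+9:30, so local arrival = 2:23 AM + 9:30 = 11:53 AM on Jun 13.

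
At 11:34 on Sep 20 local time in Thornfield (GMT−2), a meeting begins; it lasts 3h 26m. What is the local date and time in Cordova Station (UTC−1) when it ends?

Convert start to UTC: 11:34 + 2:00 = 13:34 UTC on Sep 20.
Add 3 hours and 26 minutes duration → 17:00 UTC.
Cordova Station is UTC−1:00, so local end time = 17:00 − 1:00 = 16:00 on Sep 20.

16:00 on Sep 20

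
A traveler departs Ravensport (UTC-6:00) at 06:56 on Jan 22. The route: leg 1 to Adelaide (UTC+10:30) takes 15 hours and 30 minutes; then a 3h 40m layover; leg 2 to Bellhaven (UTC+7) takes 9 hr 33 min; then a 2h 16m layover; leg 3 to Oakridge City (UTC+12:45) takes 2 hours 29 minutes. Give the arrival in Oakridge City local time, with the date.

Convert departure to UTC: 06:56 + 6:00 = 12:56 UTC on Jan 22.
Add 15 hours 30 minutes leg 1 → 04:26 UTC (Jan 23).
Add 3 hours 40 minutes layover in Adelaide → 08:06 UTC.
Add 9 hours 33 minutes leg 2 → 17:39 UTC.
Add 2 hours 16 minutes layover in Bellhaven → 19:55 UTC.
Add 2 hours 29 minutes leg 3 → 22:24 UTC.
Oakridge City is UTC+12:45, so local arrival = 22:24 + 12:45 = 11:09 on Jan 24.

11:09 on January 24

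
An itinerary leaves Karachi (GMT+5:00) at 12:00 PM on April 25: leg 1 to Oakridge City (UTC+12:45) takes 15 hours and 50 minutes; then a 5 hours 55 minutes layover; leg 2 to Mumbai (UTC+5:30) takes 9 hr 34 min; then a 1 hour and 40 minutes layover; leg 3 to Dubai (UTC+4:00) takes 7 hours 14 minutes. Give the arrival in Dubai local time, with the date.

3:13 AM on Apr 27

Convert departure to UTC: 12:00 PM − 5:00 = 7:00 AM UTC on Apr 25.
Add 15 hours and 50 minutes leg 1 → 10:50 PM UTC.
Add 5 hours and 55 minutes layover in Oakridge City → 4:45 AM UTC (Apr 26).
Add 9 hours and 34 minutes leg 2 → 2:19 PM UTC.
Add 1 hour 40 minutes layover in Mumbai → 3:59 PM UTC.
Add 7 hours 14 minutes leg 3 → 11:13 PM UTC.
Dubai is UTC+4:00, so local arrival = 11:13 PM + 4:00 = 3:13 AM on Apr 27.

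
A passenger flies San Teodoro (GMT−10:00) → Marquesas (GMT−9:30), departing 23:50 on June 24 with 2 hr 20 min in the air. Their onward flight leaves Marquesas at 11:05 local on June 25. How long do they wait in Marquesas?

8 hours 25 minutes

Convert departure to UTC: 23:50 + 10:00 = 09:50 UTC on Jun 25.
Add 2 hours 20 minutes flight time → 12:10 UTC.
Marquesas is UTC−9:30, so local arrival = 12:10 − 9:30 = 02:40 on Jun 25.
Layover = 11:05 − 02:40 = 8 hours 25 minutes.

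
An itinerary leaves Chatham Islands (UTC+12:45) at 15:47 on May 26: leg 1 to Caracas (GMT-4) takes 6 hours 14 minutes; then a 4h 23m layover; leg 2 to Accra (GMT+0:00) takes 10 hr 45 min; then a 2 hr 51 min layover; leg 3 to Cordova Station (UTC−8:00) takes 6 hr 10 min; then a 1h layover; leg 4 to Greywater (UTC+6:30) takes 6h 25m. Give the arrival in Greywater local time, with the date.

23:20 on May 27

Convert departure to UTC: 15:47 − 12:45 = 03:02 UTC on May 26.
Add 6 hours 14 minutes leg 1 → 09:16 UTC.
Add 4 hours and 23 minutes layover in Caracas → 13:39 UTC.
Add 10 hours and 45 minutes leg 2 → 00:24 UTC (May 27).
Add 2 hours and 51 minutes layover in Accra → 03:15 UTC.
Add 6 hours and 10 minutes leg 3 → 09:25 UTC.
Add 1 hour layover in Cordova Station → 10:25 UTC.
Add 6 hours and 25 minutes leg 4 → 16:50 UTC.
Greywater is UTC+6:30, so local arrival = 16:50 + 6:30 = 23:20 on May 27.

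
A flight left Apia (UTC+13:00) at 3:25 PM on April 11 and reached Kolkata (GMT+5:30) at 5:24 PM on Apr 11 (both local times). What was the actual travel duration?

Departure in UTC: 3:25 PM − 13:00 = 2:25 AM on Apr 11.
Arrival in UTC: 5:24 PM − 5:30 = 11:54 AM on Apr 11.
Elapsed = 11:54 AM − 2:25 AM = 9 hours 29 minutes.

9 hours 29 minutes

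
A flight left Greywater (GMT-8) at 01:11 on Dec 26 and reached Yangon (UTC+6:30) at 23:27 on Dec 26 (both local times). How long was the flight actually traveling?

7 hours 46 minutes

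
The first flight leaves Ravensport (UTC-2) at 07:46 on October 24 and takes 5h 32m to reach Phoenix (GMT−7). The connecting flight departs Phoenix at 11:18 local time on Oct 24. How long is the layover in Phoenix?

Convert departure to UTC: 07:46 + 2:00 = 09:46 UTC on Oct 24.
Add 5 hours 32 minutes flight time → 15:18 UTC.
Phoenix is UTC−7:00, so local arrival = 15:18 − 7:00 = 08:18 on Oct 24.
Layover = 11:18 − 08:18 = 3 hours.

3 hours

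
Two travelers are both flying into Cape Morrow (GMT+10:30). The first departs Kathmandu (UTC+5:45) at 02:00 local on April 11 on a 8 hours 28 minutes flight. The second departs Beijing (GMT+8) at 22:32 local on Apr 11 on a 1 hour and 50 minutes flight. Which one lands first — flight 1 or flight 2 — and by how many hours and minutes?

Flight 1 in UTC: 02:00 − 5:45 = 20:15 on Apr 10.
+8 hours and 28 minutes → arrive 04:43 UTC on Apr 11.
Flight 2 in UTC: 22:32 − 8:00 = 14:32 on Apr 11.
+1 hour and 50 minutes → arrive 16:22 UTC on Apr 11.
Flight 1 lands earlier by 11 hours 39 minutes.

the first, by 11 hours 39 minutes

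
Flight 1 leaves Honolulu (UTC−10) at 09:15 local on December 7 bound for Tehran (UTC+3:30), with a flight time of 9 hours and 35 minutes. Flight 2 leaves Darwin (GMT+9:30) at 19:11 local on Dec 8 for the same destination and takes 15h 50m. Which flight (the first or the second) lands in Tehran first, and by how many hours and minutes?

Flight 1 in UTC: 09:15 + 10:00 = 19:15 on Dec 7.
+9 hours 35 minutes → arrive 04:50 UTC on Dec 8.
Flight 2 in UTC: 19:11 − 9:30 = 09:41 on Dec 8.
+15 hours 50 minutes → arrive 01:31 UTC on Dec 9.
Flight 1 lands earlier by 20 hours 41 minutes.

the first, by 20 hours 41 minutes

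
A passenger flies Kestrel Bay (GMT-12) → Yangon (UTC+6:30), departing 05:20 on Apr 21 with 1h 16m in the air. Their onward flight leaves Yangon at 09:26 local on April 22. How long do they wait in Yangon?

Convert departure to UTC: 05:20 + 12:00 = 17:20 UTC on Apr 21.
Add 1 hour and 16 minutes flight time → 18:36 UTC.
Yangon is UTC+6:30, so local arrival = 18:36 + 6:30 = 01:06 on Apr 22.
Layover = 09:26 − 01:06 = 8 hours 20 minutes.

8 hours 20 minutes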